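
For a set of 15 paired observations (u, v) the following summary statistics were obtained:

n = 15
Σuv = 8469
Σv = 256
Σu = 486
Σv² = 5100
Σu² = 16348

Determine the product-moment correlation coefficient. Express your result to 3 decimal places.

0.263

r = (nΣuv − ΣuΣv) / √[(nΣu² − (Σu)²)(nΣv² − (Σv)²)]
Numerator: 15×8469 − 486×256 = 2619
Denominator: √[(245220 − 236196)(76500 − 65536)] = √[9024 × 10964] = 9946.8154
r = 2619 / 9946.8154 ≈ 0.263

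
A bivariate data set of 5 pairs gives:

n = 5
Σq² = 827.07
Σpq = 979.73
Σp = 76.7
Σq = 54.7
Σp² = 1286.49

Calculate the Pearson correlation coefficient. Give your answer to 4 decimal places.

r = (nΣpq − ΣpΣq) / √[(nΣp² − (Σp)²)(nΣq² − (Σq)²)]
Numerator: 5×979.73 − 76.7×54.7 = 703.16
Denominator: √[(6432.45 − 5882.89)(4135.35 − 2992.09)] = √[549.56 × 1143.26] = 792.6474
r = 703.16 / 792.6474 ≈ 0.8871

0.8871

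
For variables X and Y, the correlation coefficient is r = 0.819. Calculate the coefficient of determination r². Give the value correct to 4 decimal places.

0.6708

r² = (0.819)² = 0.6708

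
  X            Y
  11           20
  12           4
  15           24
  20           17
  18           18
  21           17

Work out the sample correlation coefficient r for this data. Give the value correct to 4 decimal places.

0.2301

n = 6, ΣX = 97, ΣY = 100, ΣX² = 1655, ΣY² = 1894, ΣXY = 1649
nΣXY − ΣXΣY = 9894 − 9700 = 194
nΣX² − (ΣX)² = 9930 − 9409 = 521; nΣY² − (ΣY)² = 11364 − 10000 = 1364
r = 194 / √(521 × 1364) = 194 / 842.9970 ≈ 0.2301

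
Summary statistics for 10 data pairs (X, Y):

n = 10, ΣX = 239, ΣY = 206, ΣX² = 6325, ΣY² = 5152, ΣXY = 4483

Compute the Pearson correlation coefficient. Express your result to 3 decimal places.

-0.590

r = (nΣXY − ΣXΣY) / √[(nΣX² − (ΣX)²)(nΣY² − (ΣY)²)]
Numerator: 10×4483 − 239×206 = -4404
Denominator: √[(63250 − 57121)(51520 − 42436)] = √[6129 × 9084] = 7461.6242
r = -4404 / 7461.6242 ≈ -0.590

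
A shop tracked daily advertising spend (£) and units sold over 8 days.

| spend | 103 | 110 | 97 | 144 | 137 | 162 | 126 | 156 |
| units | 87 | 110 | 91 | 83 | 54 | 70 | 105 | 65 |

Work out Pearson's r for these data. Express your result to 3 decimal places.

-0.630

n = 8, Σx = 1035, Σy = 665, Σx² = 138079, Σy² = 57905, Σxy = 83948
nΣxy − ΣxΣy = 671584 − 688275 = -16691
nΣx² − (Σx)² = 1104632 − 1071225 = 33407; nΣy² − (Σy)² = 463240 − 442225 = 21015
r = -16691 / √(33407 × 21015) = -16691 / 26496.1904 ≈ -0.630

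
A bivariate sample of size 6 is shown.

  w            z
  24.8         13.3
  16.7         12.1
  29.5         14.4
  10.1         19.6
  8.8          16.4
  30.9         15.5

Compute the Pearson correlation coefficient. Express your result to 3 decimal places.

n = 6, Σw = 120.8, Σz = 91.3, Σw² = 2898.44, Σz² = 1424.03, Σwz = 1777.94
nΣwz − ΣwΣz = 10667.64 − 11029.04 = -361.4
nΣw² − (Σw)² = 17390.64 − 14592.64 = 2798; nΣz² − (Σz)² = 8544.18 − 8335.69 = 208.49
r = -361.4 / √(2798 × 208.49) = -361.4 / 763.7768 ≈ -0.473

-0.473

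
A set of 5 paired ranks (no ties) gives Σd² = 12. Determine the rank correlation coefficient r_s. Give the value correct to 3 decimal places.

ρ = 1 − 6Σd² / [n(n²−1)] = 1 − 6×12 / (5×24)
  = 1 − 72/120 = 1 − 0.6000 ≈ 0.400

0.400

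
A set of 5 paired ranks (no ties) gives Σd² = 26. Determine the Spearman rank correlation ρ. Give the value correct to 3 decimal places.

ρ = 1 − 6Σd² / [n(n²−1)] = 1 − 6×26 / (5×24)
  = 1 − 156/120 = 1 − 1.3000 ≈ -0.300

-0.300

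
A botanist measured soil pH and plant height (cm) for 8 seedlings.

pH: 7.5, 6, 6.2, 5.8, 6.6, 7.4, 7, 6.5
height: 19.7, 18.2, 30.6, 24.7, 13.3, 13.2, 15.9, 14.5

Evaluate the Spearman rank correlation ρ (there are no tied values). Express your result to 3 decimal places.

-0.476

Rank pH: 8, 2, 3, 1, 5, 7, 6, 4
Rank height: 6, 5, 8, 7, 2, 1, 4, 3
d = rank(pH) − rank(height): 2, -3, -5, -6, 3, 6, 2, 1; Σd² = 124
ρ = 1 − 6Σd² / [n(n²−1)] = 1 − 6×124 / (8×63) = 1 − 744/504 ≈ -0.476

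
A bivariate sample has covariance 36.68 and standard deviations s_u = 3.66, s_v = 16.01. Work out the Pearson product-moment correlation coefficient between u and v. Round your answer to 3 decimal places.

r = Cov(u,v) / (s_u · s_v) = 36.68 / (3.66 × 16.01)
  = 36.68 / 58.5966 ≈ 0.626

0.626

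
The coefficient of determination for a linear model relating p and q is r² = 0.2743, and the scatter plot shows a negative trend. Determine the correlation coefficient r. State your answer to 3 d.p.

|r| = √0.2743 = 0.524
The association is negative, so r = −0.524.

-0.524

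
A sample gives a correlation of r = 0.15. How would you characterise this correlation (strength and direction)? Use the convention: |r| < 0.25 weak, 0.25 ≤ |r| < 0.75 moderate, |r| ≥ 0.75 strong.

r = 0.15 > 0 so the relationship is positive.
|r| = 0.15, which falls in the weak range.

weak positive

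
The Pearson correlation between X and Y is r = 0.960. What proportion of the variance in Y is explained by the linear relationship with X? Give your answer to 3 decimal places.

r² = (0.960)² = 0.922

0.922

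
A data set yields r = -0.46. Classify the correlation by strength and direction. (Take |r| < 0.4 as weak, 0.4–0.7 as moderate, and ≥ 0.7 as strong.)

moderate negative

r = -0.46 < 0 so the relationship is negative.
|r| = 0.46, which falls in the moderate range.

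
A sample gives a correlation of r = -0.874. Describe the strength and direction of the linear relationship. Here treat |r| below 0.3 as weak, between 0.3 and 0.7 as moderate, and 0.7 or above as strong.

r = -0.874 < 0 so the relationship is negative.
|r| = 0.874, which falls in the strong range.

strong negative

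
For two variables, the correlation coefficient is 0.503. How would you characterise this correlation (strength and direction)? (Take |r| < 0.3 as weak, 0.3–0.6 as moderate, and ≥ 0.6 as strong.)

r = 0.503 > 0 so the relationship is positive.
|r| = 0.503, which falls in the moderate range.

moderate positive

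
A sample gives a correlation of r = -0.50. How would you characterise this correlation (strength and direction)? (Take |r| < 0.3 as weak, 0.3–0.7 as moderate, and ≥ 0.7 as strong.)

r = -0.50 < 0 so the relationship is negative.
|r| = 0.50, which falls in the moderate range.

moderate negative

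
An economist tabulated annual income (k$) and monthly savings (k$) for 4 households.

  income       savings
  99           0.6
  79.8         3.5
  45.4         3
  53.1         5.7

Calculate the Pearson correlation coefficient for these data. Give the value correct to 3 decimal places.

-0.709

n = 4, Σx = 277.3, Σy = 12.8, Σx² = 21049.81, Σy² = 54.1, Σxy = 777.57
nΣxy − ΣxΣy = 3110.28 − 3549.44 = -439.16
nΣx² − (Σx)² = 84199.24 − 76895.29 = 7303.95; nΣy² − (Σy)² = 216.4 − 163.84 = 52.56
r = -439.16 / √(7303.95 × 52.56) = -439.16 / 619.5931 ≈ -0.709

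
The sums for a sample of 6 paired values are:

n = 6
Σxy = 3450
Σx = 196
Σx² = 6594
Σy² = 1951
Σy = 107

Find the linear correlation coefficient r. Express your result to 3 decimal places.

r = (nΣxy − ΣxΣy) / √[(nΣx² − (Σx)²)(nΣy² − (Σy)²)]
Numerator: 6×3450 − 196×107 = -272
Denominator: √[(39564 − 38416)(11706 − 11449)] = √[1148 × 257] = 543.1722
r = -272 / 543.1722 ≈ -0.501

-0.501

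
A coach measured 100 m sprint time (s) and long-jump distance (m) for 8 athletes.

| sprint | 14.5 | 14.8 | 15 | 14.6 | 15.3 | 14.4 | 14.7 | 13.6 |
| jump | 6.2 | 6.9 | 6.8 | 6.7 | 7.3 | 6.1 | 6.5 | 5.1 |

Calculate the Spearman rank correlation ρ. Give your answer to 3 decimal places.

0.952

Rank sprint: 3, 6, 7, 4, 8, 2, 5, 1
Rank jump: 3, 7, 6, 5, 8, 2, 4, 1
d = rank(sprint) − rank(jump): 0, -1, 1, -1, 0, 0, 1, 0; Σd² = 4
ρ = 1 − 6Σd² / [n(n²−1)] = 1 − 6×4 / (8×63) = 1 − 24/504 ≈ 0.952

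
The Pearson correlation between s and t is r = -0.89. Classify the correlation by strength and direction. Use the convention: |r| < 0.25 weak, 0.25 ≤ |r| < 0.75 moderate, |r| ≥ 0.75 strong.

strong negative

r = -0.89 < 0 so the relationship is negative.
|r| = 0.89, which falls in the strong range.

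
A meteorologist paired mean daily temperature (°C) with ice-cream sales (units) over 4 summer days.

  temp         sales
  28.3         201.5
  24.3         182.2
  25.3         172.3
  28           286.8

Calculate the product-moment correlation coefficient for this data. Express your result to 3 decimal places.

0.666

n = 4, Σx = 105.9, Σy = 842.8, Σx² = 2815.47, Σy² = 185740.62, Σxy = 22519.5
nΣxy − ΣxΣy = 90078 − 89252.52 = 825.48
nΣx² − (Σx)² = 11261.88 − 11214.81 = 47.07; nΣy² − (Σy)² = 742962.48 − 710311.84 = 32650.64
r = 825.48 / √(47.07 × 32650.64) = 825.48 / 1239.7038 ≈ 0.666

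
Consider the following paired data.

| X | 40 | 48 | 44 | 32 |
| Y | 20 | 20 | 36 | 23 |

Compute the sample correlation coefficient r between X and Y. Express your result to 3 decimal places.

n = 4, ΣX = 164, ΣY = 99, ΣX² = 6864, ΣY² = 2625, ΣXY = 4080
nΣXY − ΣXΣY = 16320 − 16236 = 84
nΣX² − (ΣX)² = 27456 − 26896 = 560; nΣY² − (ΣY)² = 10500 − 9801 = 699
r = 84 / √(560 × 699) = 84 / 625.6517 ≈ 0.134

0.134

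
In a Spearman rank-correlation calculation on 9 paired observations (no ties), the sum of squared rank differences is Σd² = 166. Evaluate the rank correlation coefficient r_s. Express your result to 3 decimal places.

ρ = 1 − 6Σd² / [n(n²−1)] = 1 − 6×166 / (9×80)
  = 1 − 996/720 = 1 − 1.3833 ≈ -0.383

-0.383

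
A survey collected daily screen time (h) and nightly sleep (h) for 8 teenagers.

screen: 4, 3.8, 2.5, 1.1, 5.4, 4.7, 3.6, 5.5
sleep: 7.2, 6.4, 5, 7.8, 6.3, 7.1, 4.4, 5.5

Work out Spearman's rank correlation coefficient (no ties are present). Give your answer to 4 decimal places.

-0.0952

Rank screen: 5, 4, 2, 1, 7, 6, 3, 8
Rank sleep: 7, 5, 2, 8, 4, 6, 1, 3
d = rank(screen) − rank(sleep): -2, -1, 0, -7, 3, 0, 2, 5; Σd² = 92
ρ = 1 − 6Σd² / [n(n²−1)] = 1 − 6×92 / (8×63) = 1 − 552/504 ≈ -0.0952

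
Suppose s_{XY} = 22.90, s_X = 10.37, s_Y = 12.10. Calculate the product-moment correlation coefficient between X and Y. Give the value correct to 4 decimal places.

r = Cov(X,Y) / (s_X · s_Y) = 22.90 / (10.37 × 12.10)
  = 22.90 / 125.4770 ≈ 0.1825

0.1825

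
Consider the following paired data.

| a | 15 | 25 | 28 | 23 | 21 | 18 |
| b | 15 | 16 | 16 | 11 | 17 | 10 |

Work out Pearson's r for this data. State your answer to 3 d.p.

n = 6, Σa = 130, Σb = 85, Σa² = 2928, Σb² = 1247, Σab = 1863
nΣab − ΣaΣb = 11178 − 11050 = 128
nΣa² − (Σa)² = 17568 − 16900 = 668; nΣb² − (Σb)² = 7482 − 7225 = 257
r = 128 / √(668 × 257) = 128 / 414.3380 ≈ 0.309

0.309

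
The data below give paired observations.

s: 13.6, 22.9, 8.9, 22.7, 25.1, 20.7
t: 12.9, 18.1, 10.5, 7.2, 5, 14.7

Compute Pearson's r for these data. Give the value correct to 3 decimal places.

n = 6, Σs = 113.9, Σt = 68.4, Σs² = 2362.37, Σt² = 897.2, Σst = 1276.61
nΣst − ΣsΣt = 7659.66 − 7790.76 = -131.1
nΣs² − (Σs)² = 14174.22 − 12973.21 = 1201.01; nΣt² − (Σt)² = 5383.2 − 4678.56 = 704.64
r = -131.1 / √(1201.01 × 704.64) = -131.1 / 919.9346 ≈ -0.143

-0.143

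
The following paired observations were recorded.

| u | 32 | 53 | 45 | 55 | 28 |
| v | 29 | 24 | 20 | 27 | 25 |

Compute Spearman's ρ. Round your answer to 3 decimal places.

-0.100

Rank u: 2, 4, 3, 5, 1
Rank v: 5, 2, 1, 4, 3
d = rank(u) − rank(v): -3, 2, 2, 1, -2; Σd² = 22
ρ = 1 − 6Σd² / [n(n²−1)] = 1 − 6×22 / (5×24) = 1 − 132/120 ≈ -0.100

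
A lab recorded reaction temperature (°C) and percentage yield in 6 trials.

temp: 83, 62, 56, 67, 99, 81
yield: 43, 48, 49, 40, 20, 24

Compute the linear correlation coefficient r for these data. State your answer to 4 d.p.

n = 6, Σx = 448, Σy = 224, Σx² = 34720, Σy² = 9130, Σxy = 15893
nΣxy − ΣxΣy = 95358 − 100352 = -4994
nΣx² − (Σx)² = 208320 − 200704 = 7616; nΣy² − (Σy)² = 54780 − 50176 = 4604
r = -4994 / √(7616 × 4604) = -4994 / 5921.4917 ≈ -0.8434

-0.8434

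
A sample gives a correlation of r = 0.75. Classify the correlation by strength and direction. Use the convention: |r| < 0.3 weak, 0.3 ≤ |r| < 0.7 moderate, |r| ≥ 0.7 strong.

r = 0.75 > 0 so the relationship is positive.
|r| = 0.75, which falls in the strong range.

strong positive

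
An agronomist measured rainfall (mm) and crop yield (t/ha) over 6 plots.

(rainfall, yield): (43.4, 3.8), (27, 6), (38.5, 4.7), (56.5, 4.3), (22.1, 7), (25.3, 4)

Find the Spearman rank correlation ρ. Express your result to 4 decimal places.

Rank rainfall: 5, 3, 4, 6, 1, 2
Rank yield: 1, 5, 4, 3, 6, 2
d = rank(rainfall) − rank(yield): 4, -2, 0, 3, -5, 0; Σd² = 54
ρ = 1 − 6Σd² / [n(n²−1)] = 1 − 6×54 / (6×35) = 1 − 324/210 ≈ -0.5429

-0.5429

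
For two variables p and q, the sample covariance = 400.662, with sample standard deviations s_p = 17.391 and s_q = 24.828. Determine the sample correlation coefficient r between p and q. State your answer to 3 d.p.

r = Cov(p,q) / (s_p · s_q) = 400.662 / (17.391 × 24.828)
  = 400.662 / 431.7837 ≈ 0.928

0.928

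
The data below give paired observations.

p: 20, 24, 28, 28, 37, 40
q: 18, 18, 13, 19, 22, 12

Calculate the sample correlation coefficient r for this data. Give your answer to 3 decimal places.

-0.186

n = 6, Σp = 177, Σq = 102, Σp² = 5513, Σq² = 1806, Σpq = 2982
nΣpq − ΣpΣq = 17892 − 18054 = -162
nΣp² − (Σp)² = 33078 − 31329 = 1749; nΣq² − (Σq)² = 10836 − 10404 = 432
r = -162 / √(1749 × 432) = -162 / 869.2341 ≈ -0.186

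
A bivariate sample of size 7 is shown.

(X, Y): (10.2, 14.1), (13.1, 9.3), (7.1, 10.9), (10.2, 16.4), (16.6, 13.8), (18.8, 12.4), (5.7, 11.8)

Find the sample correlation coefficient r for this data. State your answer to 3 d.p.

0.067

n = 7, ΣX = 81.7, ΣY = 88.7, ΣX² = 1091.59, ΣY² = 1156.51, ΣXY = 1039.78
nΣXY − ΣXΣY = 7278.46 − 7246.79 = 31.67
nΣX² − (ΣX)² = 7641.13 − 6674.89 = 966.24; nΣY² − (ΣY)² = 8095.57 − 7867.69 = 227.88
r = 31.67 / √(966.24 × 227.88) = 31.67 / 469.2406 ≈ 0.067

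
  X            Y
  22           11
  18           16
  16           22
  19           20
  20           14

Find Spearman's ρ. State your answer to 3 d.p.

Rank X: 5, 2, 1, 3, 4
Rank Y: 1, 3, 5, 4, 2
d = rank(X) − rank(Y): 4, -1, -4, -1, 2; Σd² = 38
ρ = 1 − 6Σd² / [n(n²−1)] = 1 − 6×38 / (5×24) = 1 − 228/120 ≈ -0.900

-0.900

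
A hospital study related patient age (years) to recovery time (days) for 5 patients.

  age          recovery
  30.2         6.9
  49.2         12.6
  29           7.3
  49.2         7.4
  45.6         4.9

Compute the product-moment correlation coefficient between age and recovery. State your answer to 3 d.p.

0.330

n = 5, Σx = 203.2, Σy = 39.1, Σx² = 8673.68, Σy² = 338.43, Σxy = 1627.52
nΣxy − ΣxΣy = 8137.6 − 7945.12 = 192.48
nΣx² − (Σx)² = 43368.4 − 41290.24 = 2078.16; nΣy² − (Σy)² = 1692.15 − 1528.81 = 163.34
r = 192.48 / √(2078.16 × 163.34) = 192.48 / 582.6205 ≈ 0.330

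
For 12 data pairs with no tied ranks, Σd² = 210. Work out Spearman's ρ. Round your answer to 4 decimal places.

0.2657

ρ = 1 − 6Σd² / [n(n²−1)] = 1 − 6×210 / (12×143)
  = 1 − 1260/1716 = 1 − 0.73427 ≈ 0.2657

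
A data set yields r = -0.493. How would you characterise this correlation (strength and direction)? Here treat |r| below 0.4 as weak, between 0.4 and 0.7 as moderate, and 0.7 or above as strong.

r = -0.493 < 0 so the relationship is negative.
|r| = 0.493, which falls in the moderate range.

moderate negative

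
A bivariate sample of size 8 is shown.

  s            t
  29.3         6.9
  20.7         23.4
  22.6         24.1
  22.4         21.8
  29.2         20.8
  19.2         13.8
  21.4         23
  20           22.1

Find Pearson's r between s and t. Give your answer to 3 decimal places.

n = 8, Σs = 184.8, Σt = 155.9, Σs² = 4378.74, Σt² = 3291.71, Σst = 3526.05
nΣst − ΣsΣt = 28208.4 − 28810.32 = -601.92
nΣs² − (Σs)² = 35029.92 − 34151.04 = 878.88; nΣt² − (Σt)² = 26333.68 − 24304.81 = 2028.87
r = -601.92 / √(878.88 × 2028.87) = -601.92 / 1335.3401 ≈ -0.451

-0.451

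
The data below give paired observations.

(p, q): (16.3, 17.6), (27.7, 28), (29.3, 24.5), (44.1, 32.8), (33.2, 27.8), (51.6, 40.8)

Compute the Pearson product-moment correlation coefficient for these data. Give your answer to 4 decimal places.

n = 6, Σp = 202.2, Σq = 171.5, Σp² = 7601.08, Σq² = 5207.33, Σpq = 6255.05
nΣpq − ΣpΣq = 37530.3 − 34677.3 = 2853
nΣp² − (Σp)² = 45606.48 − 40884.84 = 4721.64; nΣq² − (Σq)² = 31243.98 − 29412.25 = 1831.73
r = 2853 / √(4721.64 × 1831.73) = 2853 / 2940.8791 ≈ 0.9701

0.9701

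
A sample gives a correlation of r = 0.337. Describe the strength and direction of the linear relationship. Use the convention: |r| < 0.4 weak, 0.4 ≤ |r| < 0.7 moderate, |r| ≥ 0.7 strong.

weak positive

r = 0.337 > 0 so the relationship is positive.
|r| = 0.337, which falls in the weak range.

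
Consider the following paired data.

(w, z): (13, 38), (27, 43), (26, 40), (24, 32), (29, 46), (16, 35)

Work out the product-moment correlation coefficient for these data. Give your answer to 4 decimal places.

n = 6, Σw = 135, Σz = 234, Σw² = 3247, Σz² = 9258, Σwz = 5357
nΣwz − ΣwΣz = 32142 − 31590 = 552
nΣw² − (Σw)² = 19482 − 18225 = 1257; nΣz² − (Σz)² = 55548 − 54756 = 792
r = 552 / √(1257 × 792) = 552 / 997.7695 ≈ 0.5532

0.5532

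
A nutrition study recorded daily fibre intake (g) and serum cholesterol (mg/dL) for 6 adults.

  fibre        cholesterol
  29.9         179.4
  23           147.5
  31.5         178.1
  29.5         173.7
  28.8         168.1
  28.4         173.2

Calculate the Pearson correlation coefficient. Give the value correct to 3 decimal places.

n = 6, Σx = 171.1, Σy = 1020, Σx² = 4921.51, Σy² = 174087.76, Σxy = 29251.02
nΣxy − ΣxΣy = 175506.12 − 174522 = 984.12
nΣx² − (Σx)² = 29529.06 − 29275.21 = 253.85; nΣy² − (Σy)² = 1044526.56 − 1040400 = 4126.56
r = 984.12 / √(253.85 × 4126.56) = 984.12 / 1023.4878 ≈ 0.962

0.962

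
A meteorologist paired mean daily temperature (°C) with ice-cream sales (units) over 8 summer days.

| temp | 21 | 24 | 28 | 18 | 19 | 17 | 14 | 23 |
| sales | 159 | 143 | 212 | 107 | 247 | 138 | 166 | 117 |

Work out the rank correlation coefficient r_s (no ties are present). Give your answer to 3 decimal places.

0.143

Rank temp: 5, 7, 8, 3, 4, 2, 1, 6
Rank sales: 5, 4, 7, 1, 8, 3, 6, 2
d = rank(temp) − rank(sales): 0, 3, 1, 2, -4, -1, -5, 4; Σd² = 72
ρ = 1 − 6Σd² / [n(n²−1)] = 1 − 6×72 / (8×63) = 1 − 432/504 ≈ 0.143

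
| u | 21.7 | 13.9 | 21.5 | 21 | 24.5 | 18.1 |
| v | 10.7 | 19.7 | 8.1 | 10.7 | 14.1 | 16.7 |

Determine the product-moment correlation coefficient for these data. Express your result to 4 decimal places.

-0.7154

n = 6, Σu = 120.7, Σv = 80, Σu² = 2495.21, Σv² = 1160.38, Σuv = 1552.59
nΣuv − ΣuΣv = 9315.54 − 9656 = -340.46
nΣu² − (Σu)² = 14971.26 − 14568.49 = 402.77; nΣv² − (Σv)² = 6962.28 − 6400 = 562.28
r = -340.46 / √(402.77 × 562.28) = -340.46 / 475.8881 ≈ -0.7154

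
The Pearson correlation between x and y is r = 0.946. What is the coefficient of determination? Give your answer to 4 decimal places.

r² = (0.946)² = 0.8949

0.8949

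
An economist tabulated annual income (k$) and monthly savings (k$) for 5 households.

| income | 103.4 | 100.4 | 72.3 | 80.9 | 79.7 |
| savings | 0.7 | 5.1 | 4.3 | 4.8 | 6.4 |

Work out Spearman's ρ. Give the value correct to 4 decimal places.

Rank income: 5, 4, 1, 3, 2
Rank savings: 1, 4, 2, 3, 5
d = rank(income) − rank(savings): 4, 0, -1, 0, -3; Σd² = 26
ρ = 1 − 6Σd² / [n(n²−1)] = 1 − 6×26 / (5×24) = 1 − 156/120 ≈ -0.3000

-0.3000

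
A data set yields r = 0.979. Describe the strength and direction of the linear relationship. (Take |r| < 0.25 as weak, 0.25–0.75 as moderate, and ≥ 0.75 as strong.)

strong positive

r = 0.979 > 0 so the relationship is positive.
|r| = 0.979, which falls in the strong range.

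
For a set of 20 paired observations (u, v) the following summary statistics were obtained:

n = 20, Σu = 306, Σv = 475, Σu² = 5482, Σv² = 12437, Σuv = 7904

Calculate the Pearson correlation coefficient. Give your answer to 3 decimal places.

r = (nΣuv − ΣuΣv) / √[(nΣu² − (Σu)²)(nΣv² − (Σv)²)]
Numerator: 20×7904 − 306×475 = 12730
Denominator: √[(109640 − 93636)(248740 − 225625)] = √[16004 × 23115] = 19233.6284
r = 12730 / 19233.6284 ≈ 0.662

0.662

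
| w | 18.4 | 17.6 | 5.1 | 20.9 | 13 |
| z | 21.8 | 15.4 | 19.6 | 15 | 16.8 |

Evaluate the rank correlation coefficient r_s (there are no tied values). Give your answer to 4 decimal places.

-0.4000

Rank w: 4, 3, 1, 5, 2
Rank z: 5, 2, 4, 1, 3
d = rank(w) − rank(z): -1, 1, -3, 4, -1; Σd² = 28
ρ = 1 − 6Σd² / [n(n²−1)] = 1 − 6×28 / (5×24) = 1 − 168/120 ≈ -0.4000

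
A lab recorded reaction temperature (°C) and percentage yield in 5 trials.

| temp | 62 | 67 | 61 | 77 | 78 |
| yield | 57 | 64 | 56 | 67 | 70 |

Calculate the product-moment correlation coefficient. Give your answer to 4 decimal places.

0.9609

n = 5, Σx = 345, Σy = 314, Σx² = 24067, Σy² = 19870, Σxy = 21857
nΣxy − ΣxΣy = 109285 − 108330 = 955
nΣx² − (Σx)² = 120335 − 119025 = 1310; nΣy² − (Σy)² = 99350 − 98596 = 754
r = 955 / √(1310 × 754) = 955 / 993.8511 ≈ 0.9609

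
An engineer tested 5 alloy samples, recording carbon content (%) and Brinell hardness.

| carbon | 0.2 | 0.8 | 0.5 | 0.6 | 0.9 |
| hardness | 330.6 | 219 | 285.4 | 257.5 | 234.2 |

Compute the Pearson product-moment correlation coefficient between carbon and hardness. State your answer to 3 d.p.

-0.963

n = 5, Σx = 3, Σy = 1326.7, Σx² = 2.1, Σy² = 359866.41, Σxy = 749.3
nΣxy − ΣxΣy = 3746.5 − 3980.1 = -233.6
nΣx² − (Σx)² = 10.5 − 9 = 1.5; nΣy² − (Σy)² = 1799332.05 − 1760132.89 = 39199.16
r = -233.6 / √(1.5 × 39199.16) = -233.6 / 242.4845 ≈ -0.963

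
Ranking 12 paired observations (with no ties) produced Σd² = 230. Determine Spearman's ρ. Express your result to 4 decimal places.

ρ = 1 − 6Σd² / [n(n²−1)] = 1 − 6×230 / (12×143)
  = 1 − 1380/1716 = 1 − 0.80420 ≈ 0.1958

0.1958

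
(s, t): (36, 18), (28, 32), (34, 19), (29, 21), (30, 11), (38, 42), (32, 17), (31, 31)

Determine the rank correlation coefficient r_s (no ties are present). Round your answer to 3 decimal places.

Rank s: 7, 1, 6, 2, 3, 8, 5, 4
Rank t: 3, 7, 4, 5, 1, 8, 2, 6
d = rank(s) − rank(t): 4, -6, 2, -3, 2, 0, 3, -2; Σd² = 82
ρ = 1 − 6Σd² / [n(n²−1)] = 1 − 6×82 / (8×63) = 1 − 492/504 ≈ 0.024

0.024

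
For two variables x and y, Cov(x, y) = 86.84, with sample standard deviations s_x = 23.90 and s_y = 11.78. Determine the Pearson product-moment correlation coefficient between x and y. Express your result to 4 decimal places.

r = Cov(x,y) / (s_x · s_y) = 86.84 / (23.90 × 11.78)
  = 86.84 / 281.5420 ≈ 0.3084

0.3084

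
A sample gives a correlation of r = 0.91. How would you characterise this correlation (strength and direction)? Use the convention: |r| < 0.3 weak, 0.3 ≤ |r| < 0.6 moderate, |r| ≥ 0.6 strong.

strong positive

r = 0.91 > 0 so the relationship is positive.
|r| = 0.91, which falls in the strong range.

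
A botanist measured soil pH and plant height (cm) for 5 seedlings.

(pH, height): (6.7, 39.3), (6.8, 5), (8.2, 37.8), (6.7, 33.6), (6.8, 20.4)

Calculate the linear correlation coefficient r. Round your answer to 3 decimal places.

0.344

n = 5, Σx = 35.2, Σy = 136.1, Σx² = 249.5, Σy² = 4543.45, Σxy = 971.11
nΣxy − ΣxΣy = 4855.55 − 4790.72 = 64.83
nΣx² − (Σx)² = 1247.5 − 1239.04 = 8.46; nΣy² − (Σy)² = 22717.25 − 18523.21 = 4194.04
r = 64.83 / √(8.46 × 4194.04) = 64.83 / 188.3655 ≈ 0.344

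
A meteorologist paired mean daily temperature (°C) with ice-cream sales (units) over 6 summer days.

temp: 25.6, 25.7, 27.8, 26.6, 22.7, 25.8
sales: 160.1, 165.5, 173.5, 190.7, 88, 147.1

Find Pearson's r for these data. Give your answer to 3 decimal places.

0.904

n = 6, Σx = 154.2, Σy = 924.9, Σx² = 3977.18, Σy² = 148873.41, Σxy = 24040.61
nΣxy − ΣxΣy = 144243.66 − 142619.58 = 1624.08
nΣx² − (Σx)² = 23863.08 − 23777.64 = 85.44; nΣy² − (Σy)² = 893240.46 − 855440.01 = 37800.45
r = 1624.08 / √(85.44 × 37800.45) = 1624.08 / 1797.1284 ≈ 0.904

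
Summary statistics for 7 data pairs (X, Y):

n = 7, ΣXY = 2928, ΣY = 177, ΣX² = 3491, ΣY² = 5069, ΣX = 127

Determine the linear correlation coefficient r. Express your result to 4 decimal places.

r = (nΣXY − ΣXΣY) / √[(nΣX² − (ΣX)²)(nΣY² − (ΣY)²)]
Numerator: 7×2928 − 127×177 = -1983
Denominator: √[(24437 − 16129)(35483 − 31329)] = √[8308 × 4154] = 5874.6431
r = -1983 / 5874.6431 ≈ -0.3376

-0.3376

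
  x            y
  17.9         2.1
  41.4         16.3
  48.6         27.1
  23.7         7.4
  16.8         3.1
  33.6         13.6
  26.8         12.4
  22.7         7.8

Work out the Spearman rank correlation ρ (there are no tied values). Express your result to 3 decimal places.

Rank x: 2, 7, 8, 4, 1, 6, 5, 3
Rank y: 1, 7, 8, 3, 2, 6, 5, 4
d = rank(x) − rank(y): 1, 0, 0, 1, -1, 0, 0, -1; Σd² = 4
ρ = 1 − 6Σd² / [n(n²−1)] = 1 − 6×4 / (8×63) = 1 − 24/504 ≈ 0.952

0.952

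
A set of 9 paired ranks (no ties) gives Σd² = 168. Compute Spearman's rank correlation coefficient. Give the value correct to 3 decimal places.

ρ = 1 − 6Σd² / [n(n²−1)] = 1 − 6×168 / (9×80)
  = 1 − 1008/720 = 1 − 1.4000 ≈ -0.400

-0.400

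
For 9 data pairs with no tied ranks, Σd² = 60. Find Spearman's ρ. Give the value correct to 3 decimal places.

0.500

ρ = 1 − 6Σd² / [n(n²−1)] = 1 − 6×60 / (9×80)
  = 1 − 360/720 = 1 − 0.5000 ≈ 0.500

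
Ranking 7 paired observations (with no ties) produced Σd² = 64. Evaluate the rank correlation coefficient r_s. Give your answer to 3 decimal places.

ρ = 1 − 6Σd² / [n(n²−1)] = 1 − 6×64 / (7×48)
  = 1 − 384/336 = 1 − 1.1429 ≈ -0.143

-0.143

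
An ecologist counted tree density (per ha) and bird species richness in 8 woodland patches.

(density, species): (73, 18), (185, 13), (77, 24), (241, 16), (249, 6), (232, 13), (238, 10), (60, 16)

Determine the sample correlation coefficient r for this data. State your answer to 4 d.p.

n = 8, Σx = 1355, Σy = 116, Σx² = 279633, Σy² = 1886, Σxy = 17273
nΣxy − ΣxΣy = 138184 − 157180 = -18996
nΣx² − (Σx)² = 2237064 − 1836025 = 401039; nΣy² − (Σy)² = 15088 − 13456 = 1632
r = -18996 / √(401039 × 1632) = -18996 / 25583.1126 ≈ -0.7425

-0.7425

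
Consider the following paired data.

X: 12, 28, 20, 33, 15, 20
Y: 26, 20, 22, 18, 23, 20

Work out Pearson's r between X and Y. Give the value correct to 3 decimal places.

-0.911

n = 6, ΣX = 128, ΣY = 129, ΣX² = 3042, ΣY² = 2813, ΣXY = 2651
nΣXY − ΣXΣY = 15906 − 16512 = -606
nΣX² − (ΣX)² = 18252 − 16384 = 1868; nΣY² − (ΣY)² = 16878 − 16641 = 237
r = -606 / √(1868 × 237) = -606 / 665.3691 ≈ -0.911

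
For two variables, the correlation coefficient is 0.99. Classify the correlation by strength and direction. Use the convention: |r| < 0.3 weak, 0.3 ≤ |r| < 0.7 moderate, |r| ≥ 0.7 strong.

r = 0.99 > 0 so the relationship is positive.
|r| = 0.99, which falls in the strong range.

strong positive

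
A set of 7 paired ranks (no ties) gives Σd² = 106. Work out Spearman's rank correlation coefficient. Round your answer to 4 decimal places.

-0.8929

ρ = 1 − 6Σd² / [n(n²−1)] = 1 − 6×106 / (7×48)
  = 1 − 636/336 = 1 − 1.89286 ≈ -0.8929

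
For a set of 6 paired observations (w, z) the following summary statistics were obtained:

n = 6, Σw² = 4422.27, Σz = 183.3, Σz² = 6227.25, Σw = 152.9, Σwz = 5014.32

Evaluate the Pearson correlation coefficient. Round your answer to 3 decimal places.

r = (nΣwz − ΣwΣz) / √[(nΣw² − (Σw)²)(nΣz² − (Σz)²)]
Numerator: 6×5014.32 − 152.9×183.3 = 2059.35
Denominator: √[(26533.62 − 23378.41)(37363.5 − 33598.89)] = √[3155.21 × 3764.61] = 3446.4670
r = 2059.35 / 3446.4670 ≈ 0.598

0.598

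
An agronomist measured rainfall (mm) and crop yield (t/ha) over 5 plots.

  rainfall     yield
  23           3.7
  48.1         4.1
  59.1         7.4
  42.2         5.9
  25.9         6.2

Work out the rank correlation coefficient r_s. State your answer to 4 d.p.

0.6000

Rank rainfall: 1, 4, 5, 3, 2
Rank yield: 1, 2, 5, 3, 4
d = rank(rainfall) − rank(yield): 0, 2, 0, 0, -2; Σd² = 8
ρ = 1 − 6Σd² / [n(n²−1)] = 1 − 6×8 / (5×24) = 1 − 48/120 ≈ 0.6000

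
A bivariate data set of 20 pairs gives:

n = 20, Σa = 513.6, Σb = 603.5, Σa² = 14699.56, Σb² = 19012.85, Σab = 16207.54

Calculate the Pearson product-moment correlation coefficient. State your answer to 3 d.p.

0.645

r = (nΣab − ΣaΣb) / √[(nΣa² − (Σa)²)(nΣb² − (Σb)²)]
Numerator: 20×16207.54 − 513.6×603.5 = 14193.2
Denominator: √[(293991.2 − 263784.96)(380257 − 364212.25)] = √[30206.24 × 16044.75] = 22014.8034
r = 14193.2 / 22014.8034 ≈ 0.645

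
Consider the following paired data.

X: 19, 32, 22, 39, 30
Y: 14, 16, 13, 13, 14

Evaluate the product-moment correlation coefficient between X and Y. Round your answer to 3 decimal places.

0.076

n = 5, ΣX = 142, ΣY = 70, ΣX² = 4290, ΣY² = 986, ΣXY = 1991
nΣXY − ΣXΣY = 9955 − 9940 = 15
nΣX² − (ΣX)² = 21450 − 20164 = 1286; nΣY² − (ΣY)² = 4930 − 4900 = 30
r = 15 / √(1286 × 30) = 15 / 196.4179 ≈ 0.076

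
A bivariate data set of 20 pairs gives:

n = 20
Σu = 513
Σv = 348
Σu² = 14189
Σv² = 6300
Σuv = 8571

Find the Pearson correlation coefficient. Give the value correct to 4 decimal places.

r = (nΣuv − ΣuΣv) / √[(nΣu² − (Σu)²)(nΣv² − (Σv)²)]
Numerator: 20×8571 − 513×348 = -7104
Denominator: √[(283780 − 263169)(126000 − 121104)] = √[20611 × 4896] = 10045.4694
r = -7104 / 10045.4694 ≈ -0.7072

-0.7072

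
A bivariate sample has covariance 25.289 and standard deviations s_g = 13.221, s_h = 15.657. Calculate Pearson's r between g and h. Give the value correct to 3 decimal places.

r = Cov(g,h) / (s_g · s_h) = 25.289 / (13.221 × 15.657)
  = 25.289 / 207.0012 ≈ 0.122

0.122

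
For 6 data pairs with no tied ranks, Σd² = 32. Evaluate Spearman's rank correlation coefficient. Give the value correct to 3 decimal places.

ρ = 1 − 6Σd² / [n(n²−1)] = 1 − 6×32 / (6×35)
  = 1 − 192/210 = 1 − 0.9143 ≈ 0.086

0.086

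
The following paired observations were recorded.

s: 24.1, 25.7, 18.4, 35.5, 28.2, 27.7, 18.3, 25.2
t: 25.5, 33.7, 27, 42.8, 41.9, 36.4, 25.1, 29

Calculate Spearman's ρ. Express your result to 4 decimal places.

0.9762

Rank s: 3, 5, 2, 8, 7, 6, 1, 4
Rank t: 2, 5, 3, 8, 7, 6, 1, 4
d = rank(s) − rank(t): 1, 0, -1, 0, 0, 0, 0, 0; Σd² = 2
ρ = 1 − 6Σd² / [n(n²−1)] = 1 − 6×2 / (8×63) = 1 − 12/504 ≈ 0.9762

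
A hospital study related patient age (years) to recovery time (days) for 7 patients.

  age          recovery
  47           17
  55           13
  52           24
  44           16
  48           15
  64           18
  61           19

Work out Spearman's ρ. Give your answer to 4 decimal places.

0.3214

Rank age: 2, 5, 4, 1, 3, 7, 6
Rank recovery: 4, 1, 7, 3, 2, 5, 6
d = rank(age) − rank(recovery): -2, 4, -3, -2, 1, 2, 0; Σd² = 38
ρ = 1 − 6Σd² / [n(n²−1)] = 1 − 6×38 / (7×48) = 1 − 228/336 ≈ 0.3214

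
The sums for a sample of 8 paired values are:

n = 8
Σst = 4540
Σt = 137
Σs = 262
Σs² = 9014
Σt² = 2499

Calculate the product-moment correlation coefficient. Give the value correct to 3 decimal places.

r = (nΣst − ΣsΣt) / √[(nΣs² − (Σs)²)(nΣt² − (Σt)²)]
Numerator: 8×4540 − 262×137 = 426
Denominator: √[(72112 − 68644)(19992 − 18769)] = √[3468 × 1223] = 2059.4572
r = 426 / 2059.4572 ≈ 0.207

0.207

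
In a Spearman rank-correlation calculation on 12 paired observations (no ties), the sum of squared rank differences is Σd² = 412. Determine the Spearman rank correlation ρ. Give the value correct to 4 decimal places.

-0.4406

ρ = 1 − 6Σd² / [n(n²−1)] = 1 − 6×412 / (12×143)
  = 1 − 2472/1716 = 1 − 1.44056 ≈ -0.4406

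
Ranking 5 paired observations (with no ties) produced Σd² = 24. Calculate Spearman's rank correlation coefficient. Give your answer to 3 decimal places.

ρ = 1 − 6Σd² / [n(n²−1)] = 1 − 6×24 / (5×24)
  = 1 − 144/120 = 1 − 1.2000 ≈ -0.200

-0.200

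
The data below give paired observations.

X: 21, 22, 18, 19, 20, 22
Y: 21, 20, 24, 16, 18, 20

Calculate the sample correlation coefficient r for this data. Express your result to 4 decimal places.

n = 6, ΣX = 122, ΣY = 119, ΣX² = 2494, ΣY² = 2397, ΣXY = 2417
nΣXY − ΣXΣY = 14502 − 14518 = -16
nΣX² − (ΣX)² = 14964 − 14884 = 80; nΣY² − (ΣY)² = 14382 − 14161 = 221
r = -16 / √(80 × 221) = -16 / 132.9662 ≈ -0.1203

-0.1203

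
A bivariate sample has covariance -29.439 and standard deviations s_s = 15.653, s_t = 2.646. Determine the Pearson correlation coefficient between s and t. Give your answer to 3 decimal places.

-0.711

r = Cov(s,t) / (s_s · s_t) = -29.439 / (15.653 × 2.646)
  = -29.439 / 41.4178 ≈ -0.711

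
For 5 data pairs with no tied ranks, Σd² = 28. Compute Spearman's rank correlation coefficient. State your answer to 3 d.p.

ρ = 1 − 6Σd² / [n(n²−1)] = 1 − 6×28 / (5×24)
  = 1 − 168/120 = 1 − 1.4000 ≈ -0.400

-0.400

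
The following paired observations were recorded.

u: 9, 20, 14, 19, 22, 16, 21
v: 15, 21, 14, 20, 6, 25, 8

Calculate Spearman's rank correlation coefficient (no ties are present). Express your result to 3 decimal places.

-0.429

Rank u: 1, 5, 2, 4, 7, 3, 6
Rank v: 4, 6, 3, 5, 1, 7, 2
d = rank(u) − rank(v): -3, -1, -1, -1, 6, -4, 4; Σd² = 80
ρ = 1 − 6Σd² / [n(n²−1)] = 1 − 6×80 / (7×48) = 1 − 480/336 ≈ -0.429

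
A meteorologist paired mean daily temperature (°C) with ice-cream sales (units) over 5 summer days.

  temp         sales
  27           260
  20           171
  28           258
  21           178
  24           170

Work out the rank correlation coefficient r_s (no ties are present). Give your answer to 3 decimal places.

0.600

Rank temp: 4, 1, 5, 2, 3
Rank sales: 5, 2, 4, 3, 1
d = rank(temp) − rank(sales): -1, -1, 1, -1, 2; Σd² = 8
ρ = 1 − 6Σd² / [n(n²−1)] = 1 − 6×8 / (5×24) = 1 − 48/120 ≈ 0.600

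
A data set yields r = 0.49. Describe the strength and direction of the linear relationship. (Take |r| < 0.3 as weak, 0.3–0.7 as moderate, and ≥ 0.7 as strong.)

r = 0.49 > 0 so the relationship is positive.
|r| = 0.49, which falls in the moderate range.

moderate positive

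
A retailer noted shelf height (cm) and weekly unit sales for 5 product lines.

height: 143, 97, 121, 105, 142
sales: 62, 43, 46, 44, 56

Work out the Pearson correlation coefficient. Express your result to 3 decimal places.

n = 5, Σx = 608, Σy = 251, Σx² = 75688, Σy² = 12881, Σxy = 31175
nΣxy − ΣxΣy = 155875 − 152608 = 3267
nΣx² − (Σx)² = 378440 − 369664 = 8776; nΣy² − (Σy)² = 64405 − 63001 = 1404
r = 3267 / √(8776 × 1404) = 3267 / 3510.2000 ≈ 0.931

0.931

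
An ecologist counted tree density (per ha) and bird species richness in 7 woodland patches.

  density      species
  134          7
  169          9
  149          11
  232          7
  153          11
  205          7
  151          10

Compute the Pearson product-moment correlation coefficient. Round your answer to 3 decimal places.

-0.549

n = 7, Σx = 1193, Σy = 62, Σx² = 210777, Σy² = 570, Σxy = 10350
nΣxy − ΣxΣy = 72450 − 73966 = -1516
nΣx² − (Σx)² = 1475439 − 1423249 = 52190; nΣy² − (Σy)² = 3990 − 3844 = 146
r = -1516 / √(52190 × 146) = -1516 / 2760.3877 ≈ -0.549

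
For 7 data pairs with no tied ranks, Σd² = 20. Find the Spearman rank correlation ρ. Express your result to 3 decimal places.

0.643

ρ = 1 − 6Σd² / [n(n²−1)] = 1 − 6×20 / (7×48)
  = 1 − 120/336 = 1 − 0.3571 ≈ 0.643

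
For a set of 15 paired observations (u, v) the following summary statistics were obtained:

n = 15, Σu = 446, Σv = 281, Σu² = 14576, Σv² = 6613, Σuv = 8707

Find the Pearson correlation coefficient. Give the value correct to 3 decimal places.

0.264

r = (nΣuv − ΣuΣv) / √[(nΣu² − (Σu)²)(nΣv² − (Σv)²)]
Numerator: 15×8707 − 446×281 = 5279
Denominator: √[(218640 − 198916)(99195 − 78961)] = √[19724 × 20234] = 19977.3726
r = 5279 / 19977.3726 ≈ 0.264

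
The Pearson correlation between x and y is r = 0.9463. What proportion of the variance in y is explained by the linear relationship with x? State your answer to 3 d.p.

0.895

r² = (0.9463)² = 0.895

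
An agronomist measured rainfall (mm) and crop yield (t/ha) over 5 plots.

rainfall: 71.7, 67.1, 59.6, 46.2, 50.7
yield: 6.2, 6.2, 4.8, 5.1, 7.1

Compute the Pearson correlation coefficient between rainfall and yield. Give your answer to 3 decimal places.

0.147

n = 5, Σx = 295.3, Σy = 29.4, Σx² = 17900.39, Σy² = 176.34, Σxy = 1742.23
nΣxy − ΣxΣy = 8711.15 − 8681.82 = 29.33
nΣx² − (Σx)² = 89501.95 − 87202.09 = 2299.86; nΣy² − (Σy)² = 881.7 − 864.36 = 17.34
r = 29.33 / √(2299.86 × 17.34) = 29.33 / 199.6987 ≈ 0.147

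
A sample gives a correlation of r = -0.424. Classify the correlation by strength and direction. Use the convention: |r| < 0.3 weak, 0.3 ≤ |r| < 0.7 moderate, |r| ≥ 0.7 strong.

moderate negative

r = -0.424 < 0 so the relationship is negative.
|r| = 0.424, which falls in the moderate range.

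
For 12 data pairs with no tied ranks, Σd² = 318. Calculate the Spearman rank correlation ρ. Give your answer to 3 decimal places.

ρ = 1 − 6Σd² / [n(n²−1)] = 1 − 6×318 / (12×143)
  = 1 − 1908/1716 = 1 − 1.1119 ≈ -0.112

-0.112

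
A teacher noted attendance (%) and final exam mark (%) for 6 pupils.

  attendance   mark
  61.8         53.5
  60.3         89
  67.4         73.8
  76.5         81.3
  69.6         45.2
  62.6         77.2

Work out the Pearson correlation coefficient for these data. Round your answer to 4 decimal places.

n = 6, Σx = 398.2, Σy = 420, Σx² = 26613.26, Σy² = 30842.26, Σxy = 27845.21
nΣxy − ΣxΣy = 167071.26 − 167244 = -172.74
nΣx² − (Σx)² = 159679.56 − 158563.24 = 1116.32; nΣy² − (Σy)² = 185053.56 − 176400 = 8653.56
r = -172.74 / √(1116.32 × 8653.56) = -172.74 / 3108.0769 ≈ -0.0556

-0.0556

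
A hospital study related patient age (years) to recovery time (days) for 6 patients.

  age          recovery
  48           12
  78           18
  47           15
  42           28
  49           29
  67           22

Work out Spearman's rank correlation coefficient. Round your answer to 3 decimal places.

0.029

Rank age: 3, 6, 2, 1, 4, 5
Rank recovery: 1, 3, 2, 5, 6, 4
d = rank(age) − rank(recovery): 2, 3, 0, -4, -2, 1; Σd² = 34
ρ = 1 − 6Σd² / [n(n²−1)] = 1 − 6×34 / (6×35) = 1 − 204/210 ≈ 0.029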